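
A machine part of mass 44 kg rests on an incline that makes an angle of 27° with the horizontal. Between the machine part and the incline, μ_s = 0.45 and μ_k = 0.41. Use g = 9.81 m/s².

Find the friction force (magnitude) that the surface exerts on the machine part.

Normal force: N = m g cos θ = 44 × 9.81 × cos 27° = 384.6 N.
For equilibrium along the incline, friction must balance the weight component: f = m g sin θ = 196 N up the slope.
Maximum static friction available: μ_s N = 0.45 × 384.6 = 173.1 N.
Since |196| > 173.1 N, static friction cannot hold it; the machine part slides down the incline and kinetic friction applies: f = μ_k N = 0.41 × 384.6 = 158 N.

f ≈ 158 N (up the incline)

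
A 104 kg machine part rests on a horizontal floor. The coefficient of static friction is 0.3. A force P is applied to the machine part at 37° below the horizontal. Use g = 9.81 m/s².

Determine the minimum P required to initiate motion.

N = m g + P sin α (the push presses the machine part into the horizontal floor).
At impending slip, P cos α = μ_s N = μ_s (m g + P sin α).
Solving: P (cos α − μ_s sin α) = μ_s m g → P = 0.3×1020/(cos 37° − 0.3 sin 37°) = 306/0.6181 = 495 N.

P ≈ 495 N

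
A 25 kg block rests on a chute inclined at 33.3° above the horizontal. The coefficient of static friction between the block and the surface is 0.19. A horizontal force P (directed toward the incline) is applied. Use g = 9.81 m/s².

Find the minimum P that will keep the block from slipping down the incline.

P_min ≈ 102 N

The block tends to slide down (tan θ > μ_s), so at the point of impending slip friction acts up-slope at its limit: f = μ_s N.
Perpendicular to the incline: N = m g cos θ + P sin θ.
Along the incline: P cos θ + μ_s N = m g sin θ, i.e. P cos θ + μ_s (m g cos θ + P sin θ) = m g sin θ.
Solving, P (cos θ + μ_s sin θ) = m g (sin θ − μ_s cos θ), so P = 245×0.3902/0.9401 = 102 N.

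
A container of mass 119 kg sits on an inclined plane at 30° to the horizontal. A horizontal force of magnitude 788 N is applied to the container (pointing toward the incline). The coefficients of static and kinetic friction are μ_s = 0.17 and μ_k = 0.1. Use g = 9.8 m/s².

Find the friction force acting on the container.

f ≈ 99.3 N (down the incline)

Resolve perpendicular to the incline: N = m g cos θ + P sin θ = 119×9.8×cos 30° + 788×sin 30° = 1404 N.
Along the incline, the net driving force (taking up-slope positive) is P cos θ − m g sin θ = 682.4 − 583.1 = 99.33 N, so equilibrium requires friction f = -99.33 N (down-slope).
Maximum static friction: μ_s N = 0.17 × 1404 = 238.7 N.
|f_req| = 99.33 ≤ 238.7 N → the container is in equilibrium; friction equals the required value.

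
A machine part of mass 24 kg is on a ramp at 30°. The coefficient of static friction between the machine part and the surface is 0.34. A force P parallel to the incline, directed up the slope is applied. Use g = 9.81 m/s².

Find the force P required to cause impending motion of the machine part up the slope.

P ≈ 187 N

At impending motion up the slope, friction acts down-slope at its limit: f = μ_s N.
P is parallel to the surface, so N = m g cos θ = 204 N.
Along the incline: P = m g sin θ + μ_s N = 118 + 0.34×204 = 187 N.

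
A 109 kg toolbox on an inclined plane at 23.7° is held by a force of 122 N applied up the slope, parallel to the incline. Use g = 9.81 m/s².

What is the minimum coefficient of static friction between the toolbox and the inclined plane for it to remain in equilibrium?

μ_s,min ≈ 0.314

N = m g cos θ = 979.1 N.
Friction must make up the shortfall along the incline: f = m g sin θ − P = 429.8 − 122 = 307.8 N.
At the threshold f = μ_s N, so μ_s,min = 307.8/979.1 = 0.314.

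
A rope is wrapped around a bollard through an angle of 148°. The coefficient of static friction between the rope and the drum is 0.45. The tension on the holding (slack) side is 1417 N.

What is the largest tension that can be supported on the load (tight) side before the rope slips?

At impending slip the capstan equation gives T₂/T₁ = e^{μβ} with β in radians.
β = 148° × π/180 = 2.583 rad.
e^{μβ} = e^{0.45×2.583} = 3.198.
T₂ = T₁ · e^{μβ} = 1417 × 3.198 = 4530 N.

T_max ≈ 4530 N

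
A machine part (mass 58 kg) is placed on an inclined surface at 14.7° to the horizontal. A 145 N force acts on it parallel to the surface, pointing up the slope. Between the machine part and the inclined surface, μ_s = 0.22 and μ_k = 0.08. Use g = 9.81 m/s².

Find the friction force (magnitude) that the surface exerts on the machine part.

Perpendicular to the surface, N = m g cos θ = 58·9.81·cos 14.7° = 550.4 N.
For equilibrium along the incline the friction force must supply f = m g sin θ − P = 144.4 − 145 = -0.6168 N (positive meaning up-slope).
Static friction can supply at most μ_s N = 121.1 N.
Since |-0.6168| ≤ 121.1 N, static friction is sufficient; f equals the required value, not μ_s N.

f ≈ 0.617 N (down the incline)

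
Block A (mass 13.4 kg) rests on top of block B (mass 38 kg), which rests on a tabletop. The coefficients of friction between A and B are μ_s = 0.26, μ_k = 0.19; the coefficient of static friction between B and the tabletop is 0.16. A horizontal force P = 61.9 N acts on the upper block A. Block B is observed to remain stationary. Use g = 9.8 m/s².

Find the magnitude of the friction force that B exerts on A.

f ≈ 25 N

The normal force B exerts on A is simply A's weight, N₁ = 131.3 N.
So the A–B interface can sustain at most μ_s N₁ = 34.14 N of static friction.
Since P = 61.9 N > 34.14 N, A slides on B; the A–B friction is kinetic: f₁ = μ_k N₁ = 0.19×131.3 = 25 N.
By Newton's third law B feels 25 N forward from A. With B stationary, the floor's static friction on B balances it: f₂ = 25 N (well within μ_s(m_A+m_B)g = 80.6 N).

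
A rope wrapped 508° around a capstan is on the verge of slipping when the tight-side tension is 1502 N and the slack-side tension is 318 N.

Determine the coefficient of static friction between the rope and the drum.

μ ≈ 0.175

T₂/T₁ = e^{μβ} → μ = ln(T₂/T₁)/β.
β = 508° = 8.866 rad.
μ = ln(1502/318)/8.866 = ln(4.723)/8.866 = 0.175.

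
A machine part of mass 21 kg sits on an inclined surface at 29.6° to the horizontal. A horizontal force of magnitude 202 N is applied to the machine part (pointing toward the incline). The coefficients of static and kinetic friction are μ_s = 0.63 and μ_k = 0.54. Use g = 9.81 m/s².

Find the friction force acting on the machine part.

Normal direction: N = m g cos θ + P sin θ = 278.9 N.
Parallel to the incline: P cos θ − m g sin θ = 175.6 − 101.8 = 73.88 N; the friction needed to balance this is 73.88 N acting down the slope.
Maximum static friction: μ_s N = 0.63 × 278.9 = 175.7 N.
|f_req| = 73.88 ≤ 175.7 N → the machine part is in equilibrium; friction equals the required value.

f ≈ 73.9 N (down the incline)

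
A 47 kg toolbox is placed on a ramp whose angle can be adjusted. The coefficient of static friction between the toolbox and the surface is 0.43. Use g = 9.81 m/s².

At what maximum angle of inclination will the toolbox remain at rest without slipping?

θ_max ≈ 23.3°

At the slip threshold, m g sin θ = μ_s · m g cos θ, so tan θ = μ_s.
θ_max = arctan(0.43) = 23.3°.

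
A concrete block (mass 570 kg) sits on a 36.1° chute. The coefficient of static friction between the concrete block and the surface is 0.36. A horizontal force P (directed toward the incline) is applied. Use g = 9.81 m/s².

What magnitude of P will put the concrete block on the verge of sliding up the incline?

P ≈ 8260 N

At impending motion up the slope, friction acts down-slope at its limit: f = μ_s N.
Perpendicular to the incline: N = m g cos θ + P sin θ.
Along the incline: P cos θ = m g sin θ + μ_s N = m g sin θ + μ_s (m g cos θ + P sin θ).
Solving, P (cos θ − μ_s sin θ) = m g (sin θ + μ_s cos θ), so P = 570×9.81×(sin 36.1° + 0.36 cos 36.1°)/(cos 36.1° − 0.36 sin 36.1°) = 5590×0.8801/0.5959 = 8260 N.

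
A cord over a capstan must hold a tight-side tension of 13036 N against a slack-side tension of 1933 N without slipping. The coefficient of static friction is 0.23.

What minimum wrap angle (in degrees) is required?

β_min ≈ 475°

T₂/T₁ = e^{μβ} → β = ln(T₂/T₁)/μ.
β = ln(13036/1933)/0.23 = 1.909/0.23 = 8.298 rad.
In degrees: β = 8.298 × 180/π = 475°.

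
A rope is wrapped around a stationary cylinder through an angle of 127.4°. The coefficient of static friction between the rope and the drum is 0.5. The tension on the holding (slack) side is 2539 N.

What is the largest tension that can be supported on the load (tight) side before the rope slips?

T_max ≈ 7720 N

At impending slip the capstan equation gives T₂/T₁ = e^{μβ} with β in radians.
β = 127.4° × π/180 = 2.224 rad.
e^{μβ} = e^{0.5×2.224} = 3.04.
T₂ = T₁ · e^{μβ} = 2539 × 3.04 = 7720 N.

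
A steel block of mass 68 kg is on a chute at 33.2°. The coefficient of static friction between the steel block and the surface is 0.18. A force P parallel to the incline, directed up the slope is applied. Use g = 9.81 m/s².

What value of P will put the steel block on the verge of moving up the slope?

At impending motion up the slope, friction acts down-slope at its limit: f = μ_s N.
P is parallel to the surface, so N = m g cos θ = 558 N.
Along the incline: P = m g sin θ + μ_s N = 365 + 0.18×558 = 466 N.

P ≈ 466 N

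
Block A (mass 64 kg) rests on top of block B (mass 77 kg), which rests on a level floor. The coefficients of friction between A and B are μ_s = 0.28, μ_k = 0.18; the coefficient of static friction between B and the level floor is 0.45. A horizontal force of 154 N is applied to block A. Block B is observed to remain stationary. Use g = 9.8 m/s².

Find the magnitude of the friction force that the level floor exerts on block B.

f ≈ 154 N

The normal force B exerts on A is simply A's weight, N₁ = 627.2 N.
Maximum static friction on A from B: μ_s N₁ = 0.28×627.2 = 175.6 N.
P = 154 N is within that limit, so A and B move together (both at rest); the A–B friction is simply f₁ = P = 154 N.
B experiences an equal 154 N forward from A (third law). B is in equilibrium, so the floor supplies f₂ = 154 N of static friction (limit μ_s(m_A+m_B)g = 621.8 N, not exceeded).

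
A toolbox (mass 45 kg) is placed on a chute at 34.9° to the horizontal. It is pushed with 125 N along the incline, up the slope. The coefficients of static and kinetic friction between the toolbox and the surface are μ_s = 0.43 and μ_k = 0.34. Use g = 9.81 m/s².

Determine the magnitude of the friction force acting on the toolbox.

The normal reaction is N = m g cos θ = 362.1 N.
Parallel to the incline, ΣF = 0 gives f = m g sin θ − P = 252.6 − 125 = 127.6 N (up-slope positive).
Static friction can supply at most μ_s N = 155.7 N.
Since |127.6| ≤ 155.7 N, static friction is sufficient; f equals the required value, not μ_s N.

f ≈ 128 N (up the incline)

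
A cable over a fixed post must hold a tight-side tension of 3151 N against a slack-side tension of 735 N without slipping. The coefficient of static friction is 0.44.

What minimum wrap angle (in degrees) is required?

β_min ≈ 190°

T₂/T₁ = e^{μβ} → β = ln(T₂/T₁)/μ.
β = ln(3151/735)/0.44 = 1.456/0.44 = 3.308 rad.
In degrees: β = 3.308 × 180/π = 190°.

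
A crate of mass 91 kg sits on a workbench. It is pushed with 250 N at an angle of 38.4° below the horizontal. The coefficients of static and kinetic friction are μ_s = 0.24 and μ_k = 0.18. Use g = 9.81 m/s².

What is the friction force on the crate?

f ≈ 196 N

Vertical equilibrium gives N = m g + P sin α = 1048 N.
Horizontally, friction must balance P cos α = 195.9 N.
μ_s N = 0.24 × 1048 = 251.5 N.
Since 195.9 N does not exceed the limit, the crate stays at rest and f = 196 N.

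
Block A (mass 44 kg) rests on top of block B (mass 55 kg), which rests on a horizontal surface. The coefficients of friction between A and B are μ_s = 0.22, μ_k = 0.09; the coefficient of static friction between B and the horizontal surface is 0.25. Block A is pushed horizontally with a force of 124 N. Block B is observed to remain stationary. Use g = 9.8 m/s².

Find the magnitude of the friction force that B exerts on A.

f ≈ 38.8 N

Between the blocks, N₁ = m_A g = 431.2 N.
Maximum static friction on A from B: μ_s N₁ = 0.22×431.2 = 94.86 N.
Since P = 124 N > 94.86 N, A slides on B; the A–B friction is kinetic: f₁ = μ_k N₁ = 0.09×431.2 = 38.8 N.
B experiences an equal 38.8 N forward from A (third law). B is in equilibrium, so the floor supplies f₂ = 38.8 N of static friction (limit μ_s(m_A+m_B)g = 242.6 N, not exceeded).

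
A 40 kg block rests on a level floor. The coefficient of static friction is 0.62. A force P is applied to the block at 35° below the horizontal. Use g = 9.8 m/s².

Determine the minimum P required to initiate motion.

N = m g + P sin α (the push presses the block into the level floor).
At impending slip, P cos α = μ_s N = μ_s (m g + P sin α).
Solving: P (cos α − μ_s sin α) = μ_s m g → P = 0.62×392/(cos 35° − 0.62 sin 35°) = 243/0.4635 = 524 N.

P ≈ 524 N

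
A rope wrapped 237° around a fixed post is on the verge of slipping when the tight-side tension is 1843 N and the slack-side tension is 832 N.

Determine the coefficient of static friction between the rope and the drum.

μ ≈ 0.192

T₂/T₁ = e^{μβ} → μ = ln(T₂/T₁)/β.
β = 237° = 4.136 rad.
μ = ln(1843/832)/4.136 = ln(2.215)/4.136 = 0.192.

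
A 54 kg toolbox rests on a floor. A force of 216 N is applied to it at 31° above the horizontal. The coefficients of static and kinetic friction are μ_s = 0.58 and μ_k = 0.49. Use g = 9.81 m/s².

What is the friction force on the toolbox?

f ≈ 185 N

The vertical component of P reduces the normal force: N = m g − P sin α = 529.7 − 111.2 = 418.5 N.
Horizontally, friction must balance P cos α = 185.1 N.
μ_s N = 0.58 × 418.5 = 242.7 N.
Since 185.1 N does not exceed the limit, the toolbox stays at rest and f = 185 N.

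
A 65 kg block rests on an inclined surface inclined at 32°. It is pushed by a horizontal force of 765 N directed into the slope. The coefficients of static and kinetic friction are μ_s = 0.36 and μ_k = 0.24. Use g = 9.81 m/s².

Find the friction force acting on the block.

Normal direction: N = m g cos θ + P sin θ = 946.1 N.
Along the incline, the net driving force (taking up-slope positive) is P cos θ − m g sin θ = 648.8 − 337.9 = 310.9 N, so equilibrium requires friction f = -310.9 N (down-slope).
Maximum static friction: μ_s N = 0.36 × 946.1 = 340.6 N.
Since 310.9 N is within the 340.6 N limit, the block stays put and friction is exactly 311 N.

f ≈ 311 N (down the incline)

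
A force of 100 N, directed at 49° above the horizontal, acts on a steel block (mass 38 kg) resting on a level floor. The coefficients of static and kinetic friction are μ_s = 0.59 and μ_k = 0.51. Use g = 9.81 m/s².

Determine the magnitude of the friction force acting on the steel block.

f ≈ 65.6 N

Vertical equilibrium gives N = m g − P sin α = 297.3 N.
For equilibrium, f = P cos α = 100×cos 49° = 65.61 N.
The static-friction limit is μ_s N = 175.4 N.
65.61 ≤ 175.4 N → static; friction equals the required 65.6 N.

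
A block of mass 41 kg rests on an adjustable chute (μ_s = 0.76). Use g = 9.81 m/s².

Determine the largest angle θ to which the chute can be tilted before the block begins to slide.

θ_max ≈ 37.2°

At the slip threshold, m g sin θ = μ_s · m g cos θ, so tan θ = μ_s.
θ_max = arctan(0.76) = 37.2°.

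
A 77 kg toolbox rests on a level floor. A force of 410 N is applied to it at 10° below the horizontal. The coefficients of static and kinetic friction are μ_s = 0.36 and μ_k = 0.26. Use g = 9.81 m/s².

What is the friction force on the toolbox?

The vertical component of P adds to the normal force: N = m g + P sin α = 755.4 + 71.2 = 826.6 N.
For equilibrium, f = P cos α = 410×cos 10° = 403.8 N.
μ_s N = 0.36 × 826.6 = 297.6 N.
The required friction exceeds μ_s N, so the toolbox moves and f = μ_k N = 215 N.

f ≈ 215 N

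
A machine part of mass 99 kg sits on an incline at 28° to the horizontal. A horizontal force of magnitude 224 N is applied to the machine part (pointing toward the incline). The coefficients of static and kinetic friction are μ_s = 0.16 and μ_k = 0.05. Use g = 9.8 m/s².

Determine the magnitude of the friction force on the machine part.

Normal direction: N = m g cos θ + P sin θ = 961.8 N.
Along the incline, the net driving force (taking up-slope positive) is P cos θ − m g sin θ = 197.8 − 455.5 = -257.7 N, so equilibrium requires friction f = 257.7 N (up-slope).
The limit of static friction is μ_s N = 153.9 N.
|f_req| = 257.7 > 153.9 N → the machine part slides down the incline; f = μ_k N = 0.05 × 961.8 = 48.1 N.

f ≈ 48.1 N (up the incline)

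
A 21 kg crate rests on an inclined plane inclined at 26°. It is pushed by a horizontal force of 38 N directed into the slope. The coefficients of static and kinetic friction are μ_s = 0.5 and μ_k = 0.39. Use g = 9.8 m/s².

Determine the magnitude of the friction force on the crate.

The horizontal push has a component P sin θ into the surface, so N = m g cos θ + P sin θ = 185 + 16.66 = 201.6 N.
Parallel to the incline: P cos θ − m g sin θ = 34.15 − 90.22 = -56.06 N; the friction needed to balance this is 56.06 N acting up the slope.
Maximum static friction: μ_s N = 0.5 × 201.6 = 100.8 N.
|f_req| = 56.06 ≤ 100.8 N → the crate is in equilibrium; friction equals the required value.

f ≈ 56.1 N (up the incline)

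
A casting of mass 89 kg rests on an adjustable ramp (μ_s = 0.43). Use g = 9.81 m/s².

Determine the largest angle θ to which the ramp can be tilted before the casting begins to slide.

At the slip threshold, m g sin θ = μ_s · m g cos θ, so tan θ = μ_s.
θ_max = arctan(0.43) = 23.3°.

θ_max ≈ 23.3°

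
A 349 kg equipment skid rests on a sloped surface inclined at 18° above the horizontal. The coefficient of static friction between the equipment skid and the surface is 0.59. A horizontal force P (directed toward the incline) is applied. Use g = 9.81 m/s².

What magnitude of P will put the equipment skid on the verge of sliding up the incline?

P ≈ 3880 N

At impending motion up the slope, friction acts down-slope at its limit: f = μ_s N.
Perpendicular to the incline: N = m g cos θ + P sin θ.
Along the incline: P cos θ = m g sin θ + μ_s N = m g sin θ + μ_s (m g cos θ + P sin θ).
Solving, P (cos θ − μ_s sin θ) = m g (sin θ + μ_s cos θ), so P = 349×9.81×(sin 18° + 0.59 cos 18°)/(cos 18° − 0.59 sin 18°) = 3420×0.8701/0.7687 = 3880 N.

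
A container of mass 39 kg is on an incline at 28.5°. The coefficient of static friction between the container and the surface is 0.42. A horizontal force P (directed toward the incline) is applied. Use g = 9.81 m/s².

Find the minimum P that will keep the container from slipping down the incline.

The container tends to slide down (tan θ > μ_s), so at the point of impending slip friction acts up-slope at its limit: f = μ_s N.
Perpendicular to the incline: N = m g cos θ + P sin θ.
Along the incline: P cos θ + μ_s N = m g sin θ, i.e. P cos θ + μ_s (m g cos θ + P sin θ) = m g sin θ.
Solving, P (cos θ + μ_s sin θ) = m g (sin θ − μ_s cos θ), so P = 383×0.1081/1.079 = 38.3 N.

P_min ≈ 38.3 N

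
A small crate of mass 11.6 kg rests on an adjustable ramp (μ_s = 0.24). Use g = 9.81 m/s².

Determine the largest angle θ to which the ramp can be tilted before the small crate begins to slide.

At the slip threshold, m g sin θ = μ_s · m g cos θ, so tan θ = μ_s.
θ_max = arctan(0.24) = 13.5°.

θ_max ≈ 13.5°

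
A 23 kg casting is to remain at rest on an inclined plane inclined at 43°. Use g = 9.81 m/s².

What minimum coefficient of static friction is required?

μ_s,min ≈ 0.933

At the slip threshold m g sin θ = μ_s m g cos θ, so μ_s,min = tan θ.
μ_s,min = tan 43° = 0.933.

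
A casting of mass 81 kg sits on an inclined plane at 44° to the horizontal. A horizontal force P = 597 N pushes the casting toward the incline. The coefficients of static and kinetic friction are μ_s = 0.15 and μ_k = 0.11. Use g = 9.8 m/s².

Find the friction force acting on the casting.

Resolve perpendicular to the incline: N = m g cos θ + P sin θ = 81×9.8×cos 44° + 597×sin 44° = 985.7 N.
Along the incline, the net driving force (taking up-slope positive) is P cos θ − m g sin θ = 429.4 − 551.4 = -122 N, so equilibrium requires friction f = 122 N (up-slope).
The limit of static friction is μ_s N = 147.9 N.
|f_req| = 122 ≤ 147.9 N → the casting is in equilibrium; friction equals the required value.

f ≈ 122 N (up the incline)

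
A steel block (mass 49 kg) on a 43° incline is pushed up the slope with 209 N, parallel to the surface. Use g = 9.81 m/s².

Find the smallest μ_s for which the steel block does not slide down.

N = m g cos θ = 351.6 N.
Friction must make up the shortfall along the incline: f = m g sin θ − P = 327.8 − 209 = 118.8 N.
At the threshold f = μ_s N, so μ_s,min = 118.8/351.6 = 0.338.

μ_s,min ≈ 0.338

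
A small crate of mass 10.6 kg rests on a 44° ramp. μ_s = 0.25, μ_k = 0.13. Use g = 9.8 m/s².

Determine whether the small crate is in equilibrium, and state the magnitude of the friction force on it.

f ≈ 9.71 N

N = m g cos θ = 74.7 N.
Down-slope weight component: m g sin θ = 72.2 N.
μ_s N = 18.7 N.
72.2 > 18.7 N, so it slides; kinetic friction f = μ_k N = 0.13×74.7 = 9.71 N.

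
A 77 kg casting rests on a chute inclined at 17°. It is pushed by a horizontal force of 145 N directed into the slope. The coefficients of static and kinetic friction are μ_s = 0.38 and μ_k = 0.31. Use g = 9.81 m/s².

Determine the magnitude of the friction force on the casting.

Normal direction: N = m g cos θ + P sin θ = 764.8 N.
Along the incline, the net driving force (taking up-slope positive) is P cos θ − m g sin θ = 138.7 − 220.8 = -82.18 N, so equilibrium requires friction f = 82.18 N (up-slope).
Maximum static friction: μ_s N = 0.38 × 764.8 = 290.6 N.
Since 82.18 N is within the 290.6 N limit, the casting stays put and friction is exactly 82.2 N.

f ≈ 82.2 N (up the incline)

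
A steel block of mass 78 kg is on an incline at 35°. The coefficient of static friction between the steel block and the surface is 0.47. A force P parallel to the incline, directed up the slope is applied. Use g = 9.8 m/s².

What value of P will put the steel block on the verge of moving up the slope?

P ≈ 733 N

At impending motion up the slope, friction acts down-slope at its limit: f = μ_s N.
P is parallel to the surface, so N = m g cos θ = 626 N.
Along the incline: P = m g sin θ + μ_s N = 438 + 0.47×626 = 733 N.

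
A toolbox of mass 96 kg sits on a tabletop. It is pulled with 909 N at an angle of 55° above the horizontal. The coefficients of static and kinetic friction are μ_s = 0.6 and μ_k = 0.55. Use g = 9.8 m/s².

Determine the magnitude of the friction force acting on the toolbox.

Vertical equilibrium gives N = m g − P sin α = 196.2 N.
Horizontally, friction must balance P cos α = 521.4 N.
μ_s N = 0.6 × 196.2 = 117.7 N.
521.4 > 117.7 N → the toolbox slides; f = μ_k N = 0.55×196.2 = 108 N.

f ≈ 108 N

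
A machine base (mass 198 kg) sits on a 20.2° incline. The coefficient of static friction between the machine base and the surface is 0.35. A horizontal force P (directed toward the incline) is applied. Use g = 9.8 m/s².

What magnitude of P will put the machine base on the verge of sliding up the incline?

At impending motion up the slope, friction acts down-slope at its limit: f = μ_s N.
Perpendicular to the incline: N = m g cos θ + P sin θ.
Along the incline: P cos θ = m g sin θ + μ_s N = m g sin θ + μ_s (m g cos θ + P sin θ).
Solving, P (cos θ − μ_s sin θ) = m g (sin θ + μ_s cos θ), so P = 198×9.8×(sin 20.2° + 0.35 cos 20.2°)/(cos 20.2° − 0.35 sin 20.2°) = 1940×0.6738/0.8176 = 1600 N.

P ≈ 1600 N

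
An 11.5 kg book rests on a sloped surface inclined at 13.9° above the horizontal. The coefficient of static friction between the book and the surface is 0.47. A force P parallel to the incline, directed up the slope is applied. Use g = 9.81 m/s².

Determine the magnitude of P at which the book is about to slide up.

At impending motion up the slope, friction acts down-slope at its limit: f = μ_s N.
P is parallel to the surface, so N = m g cos θ = 110 N.
Along the incline: P = m g sin θ + μ_s N = 27.1 + 0.47×110 = 78.6 N.

P ≈ 78.6 N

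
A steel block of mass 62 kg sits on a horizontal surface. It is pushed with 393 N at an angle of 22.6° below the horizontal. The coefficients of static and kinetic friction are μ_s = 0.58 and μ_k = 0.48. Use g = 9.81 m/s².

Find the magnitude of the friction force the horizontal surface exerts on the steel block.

The vertical component of P adds to the normal force: N = m g + P sin α = 608.2 + 151 = 759.2 N.
Horizontally, friction must balance P cos α = 362.8 N.
The static-friction limit is μ_s N = 440.4 N.
362.8 ≤ 440.4 N → static; friction equals the required 363 N.

f ≈ 363 N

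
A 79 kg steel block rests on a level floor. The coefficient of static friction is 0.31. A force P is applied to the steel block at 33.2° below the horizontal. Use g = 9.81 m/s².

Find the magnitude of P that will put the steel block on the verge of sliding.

N = m g + P sin α (the push presses the steel block into the level floor).
At impending slip, P cos α = μ_s N = μ_s (m g + P sin α).
Solving: P (cos α − μ_s sin α) = μ_s m g → P = 0.31×775/(cos 33.2° − 0.31 sin 33.2°) = 240/0.667 = 360 N.

P ≈ 360 N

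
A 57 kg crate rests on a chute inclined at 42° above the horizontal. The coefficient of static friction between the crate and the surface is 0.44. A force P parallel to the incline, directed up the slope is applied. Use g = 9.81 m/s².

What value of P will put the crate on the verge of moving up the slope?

P ≈ 557 N

At impending motion up the slope, friction acts down-slope at its limit: f = μ_s N.
P is parallel to the surface, so N = m g cos θ = 416 N.
Along the incline: P = m g sin θ + μ_s N = 374 + 0.44×416 = 557 N.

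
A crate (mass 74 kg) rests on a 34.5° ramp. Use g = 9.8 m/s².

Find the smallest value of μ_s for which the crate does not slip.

μ_s,min ≈ 0.687

At the slip threshold m g sin θ = μ_s m g cos θ, so μ_s,min = tan θ.
μ_s,min = tan 34.5° = 0.687.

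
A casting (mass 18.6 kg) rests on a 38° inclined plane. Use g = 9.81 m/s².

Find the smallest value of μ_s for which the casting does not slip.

μ_s,min ≈ 0.781

At the slip threshold m g sin θ = μ_s m g cos θ, so μ_s,min = tan θ.
μ_s,min = tan 38° = 0.781.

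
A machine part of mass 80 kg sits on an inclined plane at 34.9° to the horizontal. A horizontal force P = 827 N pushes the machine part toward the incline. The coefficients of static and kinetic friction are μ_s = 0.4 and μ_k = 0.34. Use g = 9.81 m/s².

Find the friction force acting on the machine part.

f ≈ 229 N (down the incline)

Normal direction: N = m g cos θ + P sin θ = 1117 N.
Parallel to the incline: P cos θ − m g sin θ = 678.3 − 449 = 229.2 N; the friction needed to balance this is 229.2 N acting down the slope.
The limit of static friction is μ_s N = 446.7 N.
Since 229.2 N is within the 446.7 N limit, the machine part stays put and friction is exactly 229 N.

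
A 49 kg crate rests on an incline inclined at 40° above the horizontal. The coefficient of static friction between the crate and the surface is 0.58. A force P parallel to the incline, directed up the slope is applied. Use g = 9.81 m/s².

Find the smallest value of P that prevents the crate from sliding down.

P_min ≈ 95.4 N

The crate tends to slide down (tan θ > μ_s), so at the point of impending slip friction acts up-slope at its limit: f = μ_s N.
P is parallel to the surface, so N = m g cos θ = 368 N.
Along the incline: P + μ_s N = m g sin θ, so P = 309 − 0.58×368 = 95.4 N.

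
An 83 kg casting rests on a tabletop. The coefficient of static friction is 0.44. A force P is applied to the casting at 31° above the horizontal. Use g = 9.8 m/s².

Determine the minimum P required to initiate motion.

P ≈ 330 N

N = m g − P sin α (the pull lifts the casting).
At impending slip, P cos α = μ_s N = μ_s (m g − P sin α).
Solving: P (cos α + μ_s sin α) = μ_s m g → P = 0.44×813/(cos 31° + 0.44 sin 31°) = 358/1.084 = 330 N.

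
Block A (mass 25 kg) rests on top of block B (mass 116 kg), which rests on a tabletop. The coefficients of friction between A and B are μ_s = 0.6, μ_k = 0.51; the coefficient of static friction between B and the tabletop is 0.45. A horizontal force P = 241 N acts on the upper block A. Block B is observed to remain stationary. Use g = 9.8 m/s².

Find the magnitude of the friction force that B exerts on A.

Normal force at the A–B interface: N₁ = m_A g = 245 N.
Maximum static friction on A from B: μ_s N₁ = 0.6×245 = 147 N.
P = 241 N exceeds that limit, so A slips over B and the interface friction becomes kinetic: f₁ = μ_k N₁ = 0.51×245 = 125 N.
By Newton's third law B feels 125 N forward from A. With B stationary, the floor's static friction on B balances it: f₂ = 125 N (well within μ_s(m_A+m_B)g = 621.8 N).

f ≈ 125 N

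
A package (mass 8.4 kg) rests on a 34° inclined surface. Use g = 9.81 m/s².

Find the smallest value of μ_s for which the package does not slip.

At the slip threshold m g sin θ = μ_s m g cos θ, so μ_s,min = tan θ.
μ_s,min = tan 34° = 0.675.

μ_s,min ≈ 0.675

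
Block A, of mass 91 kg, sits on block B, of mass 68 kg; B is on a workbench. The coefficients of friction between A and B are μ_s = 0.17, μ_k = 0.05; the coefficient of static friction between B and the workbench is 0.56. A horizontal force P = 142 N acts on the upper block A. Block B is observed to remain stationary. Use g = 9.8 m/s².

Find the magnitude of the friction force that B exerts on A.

Between the blocks, N₁ = m_A g = 891.8 N.
So the A–B interface can sustain at most μ_s N₁ = 151.6 N of static friction.
Since P = 142 N ≤ 151.6 N, A does not slip on B; friction on A equals P = 142 N.
B experiences an equal 142 N forward from A (third law). B is in equilibrium, so the floor supplies f₂ = 142 N of static friction (limit μ_s(m_A+m_B)g = 872.6 N, not exceeded).

f ≈ 142 N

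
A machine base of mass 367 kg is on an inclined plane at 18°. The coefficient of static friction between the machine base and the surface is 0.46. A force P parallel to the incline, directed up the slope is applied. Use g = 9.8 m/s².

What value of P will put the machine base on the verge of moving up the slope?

At impending motion up the slope, friction acts down-slope at its limit: f = μ_s N.
P is parallel to the surface, so N = m g cos θ = 3420 N.
Along the incline: P = m g sin θ + μ_s N = 1110 + 0.46×3420 = 2680 N.

P ≈ 2680 N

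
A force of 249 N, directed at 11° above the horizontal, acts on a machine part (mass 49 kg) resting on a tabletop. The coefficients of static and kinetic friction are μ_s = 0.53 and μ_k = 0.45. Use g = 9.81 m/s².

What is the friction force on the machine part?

f ≈ 195 N

The vertical component of P reduces the normal force: N = m g − P sin α = 480.7 − 47.51 = 433.2 N.
The horizontal driving force is P cos α = 244.4 N, so equilibrium needs friction f = 244.4 N.
μ_s N = 0.53 × 433.2 = 229.6 N.
244.4 > 229.6 N → the machine part slides; f = μ_k N = 0.45×433.2 = 195 N.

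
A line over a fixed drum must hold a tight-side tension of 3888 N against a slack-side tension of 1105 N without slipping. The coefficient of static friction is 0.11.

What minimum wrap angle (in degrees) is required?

β_min ≈ 655°

T₂/T₁ = e^{μβ} → β = ln(T₂/T₁)/μ.
β = ln(3888/1105)/0.11 = 1.258/0.11 = 11.44 rad.
In degrees: β = 11.44 × 180/π = 655°.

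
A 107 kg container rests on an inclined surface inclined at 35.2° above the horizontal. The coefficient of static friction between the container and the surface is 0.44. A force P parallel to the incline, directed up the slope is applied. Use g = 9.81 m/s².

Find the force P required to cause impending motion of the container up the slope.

At impending motion up the slope, friction acts down-slope at its limit: f = μ_s N.
P is parallel to the surface, so N = m g cos θ = 858 N.
Along the incline: P = m g sin θ + μ_s N = 605 + 0.44×858 = 982 N.

P ≈ 982 N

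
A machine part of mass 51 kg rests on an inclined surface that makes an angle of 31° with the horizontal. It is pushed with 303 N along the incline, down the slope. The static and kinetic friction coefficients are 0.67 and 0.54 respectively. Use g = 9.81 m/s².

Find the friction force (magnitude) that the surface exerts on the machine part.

f ≈ 232 N (up the incline)

Perpendicular to the surface, N = m g cos θ = 51·9.81·cos 31° = 428.8 N.
The friction needed for equilibrium is m g sin θ + P = 257.7 + 303 = 560.7 N, measured positive up-slope.
Static friction can supply at most μ_s N = 287.3 N.
|560.7| exceeds 287.3 N, so the machine part slips down-slope; friction is kinetic, f = μ_k N = 0.54×428.8 = 232 N.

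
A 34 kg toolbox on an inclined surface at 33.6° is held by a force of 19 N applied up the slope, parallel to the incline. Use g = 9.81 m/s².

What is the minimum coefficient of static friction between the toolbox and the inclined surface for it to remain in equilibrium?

μ_s,min ≈ 0.596

N = m g cos θ = 277.8 N.
Friction must make up the shortfall along the incline: f = m g sin θ − P = 184.6 − 19 = 165.6 N.
At the threshold f = μ_s N, so μ_s,min = 165.6/277.8 = 0.596.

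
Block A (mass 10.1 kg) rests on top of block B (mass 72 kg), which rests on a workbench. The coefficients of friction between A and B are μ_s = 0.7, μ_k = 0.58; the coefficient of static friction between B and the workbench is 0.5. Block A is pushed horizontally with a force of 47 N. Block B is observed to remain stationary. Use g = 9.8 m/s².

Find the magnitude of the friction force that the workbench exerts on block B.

The normal force B exerts on A is simply A's weight, N₁ = 98.98 N.
Maximum static friction on A from B: μ_s N₁ = 0.7×98.98 = 69.29 N.
Since P = 47 N ≤ 69.29 N, A does not slip on B; friction on A equals P = 47 N.
By Newton's third law B feels 47 N forward from A. With B stationary, the floor's static friction on B balances it: f₂ = 47 N (well within μ_s(m_A+m_B)g = 402.3 N).

f ≈ 47 N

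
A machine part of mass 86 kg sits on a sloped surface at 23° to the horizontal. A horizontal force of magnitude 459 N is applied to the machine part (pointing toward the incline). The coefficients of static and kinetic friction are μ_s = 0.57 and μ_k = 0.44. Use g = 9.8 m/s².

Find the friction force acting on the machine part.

f ≈ 93.2 N (down the incline)

The horizontal push has a component P sin θ into the surface, so N = m g cos θ + P sin θ = 775.8 + 179.3 = 955.1 N.
Along the incline, the net driving force (taking up-slope positive) is P cos θ − m g sin θ = 422.5 − 329.3 = 93.2 N, so equilibrium requires friction f = -93.2 N (down-slope).
The limit of static friction is μ_s N = 544.4 N.
|f_req| = 93.2 ≤ 544.4 N → the machine part is in equilibrium; friction equals the required value.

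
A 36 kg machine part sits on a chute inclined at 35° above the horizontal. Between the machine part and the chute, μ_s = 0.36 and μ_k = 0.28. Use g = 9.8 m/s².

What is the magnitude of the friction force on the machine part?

f ≈ 80.9 N (up the incline)

Perpendicular to the surface, N = m g cos θ = 36·9.8·cos 35° = 289 N.
For equilibrium along the incline, friction must balance the weight component: f = m g sin θ = 202.4 N up the slope.
The static-friction ceiling is μ_s N = 0.36 × 289 = 104 N.
|202.4| exceeds 104 N, so the machine part slips down-slope; friction is kinetic, f = μ_k N = 0.28×289 = 80.9 N.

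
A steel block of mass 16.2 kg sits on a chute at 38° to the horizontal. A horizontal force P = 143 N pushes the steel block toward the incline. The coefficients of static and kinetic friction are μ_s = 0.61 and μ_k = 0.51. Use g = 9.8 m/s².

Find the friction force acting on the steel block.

Normal direction: N = m g cos θ + P sin θ = 213.1 N.
Parallel to the incline: P cos θ − m g sin θ = 112.7 − 97.74 = 14.94 N; the friction needed to balance this is 14.94 N acting down the slope.
The limit of static friction is μ_s N = 130 N.
Since 14.94 N is within the 130 N limit, the steel block stays put and friction is exactly 14.9 N.

f ≈ 14.9 N (down the incline)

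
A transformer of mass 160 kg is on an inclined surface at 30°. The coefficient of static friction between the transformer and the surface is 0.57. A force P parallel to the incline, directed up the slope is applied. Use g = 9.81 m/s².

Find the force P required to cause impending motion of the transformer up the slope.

P ≈ 1560 N

At impending motion up the slope, friction acts down-slope at its limit: f = μ_s N.
P is parallel to the surface, so N = m g cos θ = 1360 N.
Along the incline: P = m g sin θ + μ_s N = 785 + 0.57×1360 = 1560 N.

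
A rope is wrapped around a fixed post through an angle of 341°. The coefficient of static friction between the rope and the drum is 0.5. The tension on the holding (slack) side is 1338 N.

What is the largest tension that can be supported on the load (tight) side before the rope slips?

At impending slip the capstan equation gives T₂/T₁ = e^{μβ} with β in radians.
β = 341° × π/180 = 5.952 rad.
e^{μβ} = e^{0.5×5.952} = 19.61.
T₂ = T₁ · e^{μβ} = 1338 × 19.61 = 26200 N.

T_max ≈ 26200 N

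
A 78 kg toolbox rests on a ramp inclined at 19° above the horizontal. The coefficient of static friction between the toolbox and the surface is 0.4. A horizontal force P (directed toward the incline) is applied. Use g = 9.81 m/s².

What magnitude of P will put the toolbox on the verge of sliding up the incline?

At impending motion up the slope, friction acts down-slope at its limit: f = μ_s N.
Perpendicular to the incline: N = m g cos θ + P sin θ.
Along the incline: P cos θ = m g sin θ + μ_s N = m g sin θ + μ_s (m g cos θ + P sin θ).
Solving, P (cos θ − μ_s sin θ) = m g (sin θ + μ_s cos θ), so P = 78×9.81×(sin 19° + 0.4 cos 19°)/(cos 19° − 0.4 sin 19°) = 765×0.7038/0.8153 = 661 N.

P ≈ 661 N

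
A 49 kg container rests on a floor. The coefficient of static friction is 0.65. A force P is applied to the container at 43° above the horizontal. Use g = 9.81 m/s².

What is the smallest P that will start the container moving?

N = m g − P sin α (the pull lifts the container).
At impending slip, P cos α = μ_s N = μ_s (m g − P sin α).
Solving: P (cos α + μ_s sin α) = μ_s m g → P = 0.65×481/(cos 43° + 0.65 sin 43°) = 312/1.175 = 266 N.

P ≈ 266 N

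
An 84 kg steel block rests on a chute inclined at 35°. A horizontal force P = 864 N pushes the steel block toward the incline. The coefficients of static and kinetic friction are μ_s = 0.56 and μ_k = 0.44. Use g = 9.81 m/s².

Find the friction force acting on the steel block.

Normal direction: N = m g cos θ + P sin θ = 1171 N.
Along the incline, the net driving force (taking up-slope positive) is P cos θ − m g sin θ = 707.7 − 472.6 = 235.1 N, so equilibrium requires friction f = -235.1 N (down-slope).
Maximum static friction: μ_s N = 0.56 × 1171 = 655.5 N.
|f_req| = 235.1 ≤ 655.5 N → the steel block is in equilibrium; friction equals the required value.

f ≈ 235 N (down the incline)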